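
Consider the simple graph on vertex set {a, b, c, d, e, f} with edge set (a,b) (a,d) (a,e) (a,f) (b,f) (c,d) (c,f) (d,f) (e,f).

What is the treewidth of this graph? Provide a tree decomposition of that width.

The largest bag has 3 vertices, giving width 2; this decomposition certifies tw(G) ≤ 2. On the other hand G contains the 3-clique {c, d, f}. A clique must lie in a single bag of any decomposition, so no decomposition can have width below 2. Therefore the treewidth is 2.

Treewidth 2.
One optimal decomposition is:
Bags: B1 = {a, d, f}  B2 = {c, d, f}  B3 = {a, b, f}  B4 = {a, e, f}
Tree: B1–B2, B1–B3, B1–B4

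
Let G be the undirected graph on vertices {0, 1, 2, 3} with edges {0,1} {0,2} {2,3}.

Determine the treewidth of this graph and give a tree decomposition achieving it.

The largest bag has 2 vertices, giving width 1; this decomposition certifies tw(G) ≤ 1. G has an edge, so its treewidth is at least 1. Therefore the treewidth is 1.

Treewidth 1.
One optimal decomposition is:
Bags: B1 = {0, 1}  B2 = {0, 2}  B3 = {2, 3}
Tree: B1–B2, B2–B3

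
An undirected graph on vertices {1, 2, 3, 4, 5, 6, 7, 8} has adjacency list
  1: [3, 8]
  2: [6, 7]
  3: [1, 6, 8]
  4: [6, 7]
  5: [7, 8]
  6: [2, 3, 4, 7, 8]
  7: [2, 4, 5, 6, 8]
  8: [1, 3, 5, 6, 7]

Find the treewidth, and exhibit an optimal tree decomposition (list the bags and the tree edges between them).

Treewidth 2.
One such decomposition:
Bags: B1 = {2, 6, 7}  B2 = {6, 7, 8}  B3 = {4, 6, 7}  B4 = {3, 6, 8}  B5 = {5, 7, 8}  B6 = {1, 3, 8}
Tree: B1–B2, B1–B3, B2–B4, B2–B5, B4–B6

Every bag has size at most 3, so the width is 3 − 1 = 2 and tw(G) ≤ 2. Conversely, {1, 3, 8} is a clique of size 3, and the vertices of any clique must share a bag in every tree decomposition; so some bag has ≥ 3 vertices and tw(G) ≥ 2. The upper and lower bounds meet at 2, so that is the treewidth.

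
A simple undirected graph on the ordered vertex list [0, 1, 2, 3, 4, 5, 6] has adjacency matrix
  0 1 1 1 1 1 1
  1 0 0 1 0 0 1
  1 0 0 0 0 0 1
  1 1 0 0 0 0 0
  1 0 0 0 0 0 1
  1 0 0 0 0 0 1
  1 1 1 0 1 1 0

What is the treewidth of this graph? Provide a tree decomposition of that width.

Treewidth 2.
One such decomposition:
Bags: B1 = {0, 5, 6}  B2 = {0, 1, 6}  B3 = {0, 4, 6}  B4 = {0, 2, 6}  B5 = {0, 1, 3}
Tree: B1–B2, B2–B3, B1–B4, B2–B5

Every bag has size at most 3, so the width is 3 − 1 = 2 and tw(G) ≤ 2. For the lower bound, the 3 vertices {0, 1, 3} are pairwise adjacent, and any tree decomposition puts a clique entirely inside one bag — forcing width ≥ 2. The upper and lower bounds meet at 2, so that is the treewidth.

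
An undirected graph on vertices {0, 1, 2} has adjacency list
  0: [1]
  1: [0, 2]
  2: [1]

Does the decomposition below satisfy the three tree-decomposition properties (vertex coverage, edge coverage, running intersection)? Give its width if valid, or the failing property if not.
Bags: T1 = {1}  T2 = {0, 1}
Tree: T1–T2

A tree decomposition must satisfy three properties: every vertex lies in some bag; for every edge, both endpoints lie together in some bag; and for every vertex, the bags containing it form a connected subtree. Here vertex 2 appears in no bag, so the decomposition is invalid.

No — vertex 2 appears in no bag.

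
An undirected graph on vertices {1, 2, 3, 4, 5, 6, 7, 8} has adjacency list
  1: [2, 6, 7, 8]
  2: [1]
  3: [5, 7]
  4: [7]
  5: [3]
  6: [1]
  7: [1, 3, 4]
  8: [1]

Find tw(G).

A width-1 tree decomposition is:
Bags: B1 = {1, 7}  B2 = {1, 8}  B3 = {1, 6}  B4 = {3, 7}  B5 = {3, 5}  B6 = {1, 2}  B7 = {4, 7}
Tree: B1–B2, B2–B3, B1–B4, B4–B5, B1–B6, B1–B7
Each bag holds 2 vertices, so the decomposition has width 1, which upper-bounds the treewidth. G has an edge, so its treewidth is at least 1. Combining the bounds, tw(G) = 1.

1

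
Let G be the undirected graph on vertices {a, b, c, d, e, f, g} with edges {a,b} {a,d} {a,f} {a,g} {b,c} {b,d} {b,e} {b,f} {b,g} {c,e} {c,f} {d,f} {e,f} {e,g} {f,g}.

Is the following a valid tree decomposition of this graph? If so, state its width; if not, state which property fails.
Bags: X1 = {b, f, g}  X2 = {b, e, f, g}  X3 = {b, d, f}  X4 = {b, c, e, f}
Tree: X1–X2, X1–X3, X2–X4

No — vertex a appears in no bag.

A tree decomposition must satisfy three properties: every vertex lies in some bag; for every edge, both endpoints lie together in some bag; and for every vertex, the bags containing it form a connected subtree. Here vertex a appears in no bag, so the decomposition is invalid.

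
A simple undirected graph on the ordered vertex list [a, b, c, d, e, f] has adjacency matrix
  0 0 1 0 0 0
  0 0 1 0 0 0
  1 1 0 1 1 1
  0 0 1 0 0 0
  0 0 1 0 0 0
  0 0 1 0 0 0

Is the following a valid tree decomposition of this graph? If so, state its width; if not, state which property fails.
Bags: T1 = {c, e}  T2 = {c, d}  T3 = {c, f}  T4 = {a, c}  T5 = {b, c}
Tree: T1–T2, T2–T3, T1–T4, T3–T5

Yes; width 1.

Checking the three conditions: (i) the bags cover all of {a, b, c, d, e, f}; (ii) for each edge, some bag contains both endpoints; (iii) the bags containing any fixed vertex form a subtree. All hold, so the decomposition is valid with width 2 − 1 = 1.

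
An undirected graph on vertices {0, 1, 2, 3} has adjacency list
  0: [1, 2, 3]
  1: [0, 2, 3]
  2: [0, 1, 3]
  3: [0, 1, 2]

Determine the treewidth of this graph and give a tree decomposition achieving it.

A single bag containing all 4 vertices is trivially a valid decomposition of width 3. Conversely, {0, 1, 2, 3} is a clique of size 4, and the vertices of any clique must share a bag in every tree decomposition; so some bag has ≥ 4 vertices and tw(G) ≥ 3. Hence tw(G) = 3 exactly.

Treewidth 3.
Bags: B1 = {0, 1, 2, 3}
Tree: (single bag)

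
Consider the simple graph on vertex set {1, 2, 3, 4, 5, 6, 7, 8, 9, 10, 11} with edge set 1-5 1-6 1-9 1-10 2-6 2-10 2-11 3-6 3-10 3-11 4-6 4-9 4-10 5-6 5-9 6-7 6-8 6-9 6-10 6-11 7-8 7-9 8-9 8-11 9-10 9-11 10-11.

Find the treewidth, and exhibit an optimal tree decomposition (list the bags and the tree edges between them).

Treewidth 3.
One optimal decomposition is:
Bags: B1 = {2, 6, 10, 11}  B2 = {3, 6, 10, 11}  B3 = {6, 9, 10, 11}  B4 = {6, 8, 9, 11}  B5 = {4, 6, 9, 10}  B6 = {6, 7, 8, 9}  B7 = {1, 6, 9, 10}  B8 = {1, 5, 6, 9}
Tree: B1–B2, B1–B3, B3–B4, B3–B5, B4–B6, B3–B7, B7–B8

Each bag holds 4 vertices, so the decomposition has width 3, which upper-bounds the treewidth. On the other hand G contains the 4-clique {6, 8, 9, 11}. A clique must lie in a single bag of any decomposition, so no decomposition can have width below 3. The upper and lower bounds meet at 3, so that is the treewidth.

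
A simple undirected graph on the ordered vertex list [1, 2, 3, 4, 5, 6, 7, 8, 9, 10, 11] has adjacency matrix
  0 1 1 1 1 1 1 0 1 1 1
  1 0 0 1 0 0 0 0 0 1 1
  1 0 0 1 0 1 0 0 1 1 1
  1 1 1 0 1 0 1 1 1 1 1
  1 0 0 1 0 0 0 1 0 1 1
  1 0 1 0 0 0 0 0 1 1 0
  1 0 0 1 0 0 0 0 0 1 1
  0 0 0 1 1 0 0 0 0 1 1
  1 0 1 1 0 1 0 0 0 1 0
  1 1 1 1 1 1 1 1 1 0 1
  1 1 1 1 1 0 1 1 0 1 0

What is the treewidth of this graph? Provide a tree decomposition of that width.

Treewidth 4.
One such decomposition:
Bags: B1 = {1, 4, 5, 10, 11}  B2 = {4, 5, 8, 10, 11}  B3 = {1, 2, 4, 10, 11}  B4 = {1, 3, 4, 10, 11}  B5 = {1, 3, 4, 9, 10}  B6 = {1, 4, 7, 10, 11}  B7 = {1, 3, 6, 9, 10}
Tree: B1–B2, B1–B3, B3–B4, B4–B5, B3–B6, B5–B7

Each bag holds 5 vertices, so the decomposition has width 4, which upper-bounds the treewidth. For the lower bound, the 5 vertices {4, 5, 8, 10, 11} are pairwise adjacent, and any tree decomposition puts a clique entirely inside one bag — forcing width ≥ 4. Therefore the treewidth is 4.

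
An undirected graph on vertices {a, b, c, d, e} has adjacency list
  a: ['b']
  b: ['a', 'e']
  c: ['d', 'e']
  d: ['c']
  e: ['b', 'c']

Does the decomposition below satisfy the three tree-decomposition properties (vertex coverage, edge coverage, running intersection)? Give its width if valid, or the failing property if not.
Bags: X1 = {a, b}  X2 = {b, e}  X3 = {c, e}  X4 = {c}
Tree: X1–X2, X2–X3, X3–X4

No — vertex d appears in no bag.

A tree decomposition must satisfy three properties: every vertex lies in some bag; for every edge, both endpoints lie together in some bag; and for every vertex, the bags containing it form a connected subtree. Here vertex d appears in no bag, so the decomposition is invalid.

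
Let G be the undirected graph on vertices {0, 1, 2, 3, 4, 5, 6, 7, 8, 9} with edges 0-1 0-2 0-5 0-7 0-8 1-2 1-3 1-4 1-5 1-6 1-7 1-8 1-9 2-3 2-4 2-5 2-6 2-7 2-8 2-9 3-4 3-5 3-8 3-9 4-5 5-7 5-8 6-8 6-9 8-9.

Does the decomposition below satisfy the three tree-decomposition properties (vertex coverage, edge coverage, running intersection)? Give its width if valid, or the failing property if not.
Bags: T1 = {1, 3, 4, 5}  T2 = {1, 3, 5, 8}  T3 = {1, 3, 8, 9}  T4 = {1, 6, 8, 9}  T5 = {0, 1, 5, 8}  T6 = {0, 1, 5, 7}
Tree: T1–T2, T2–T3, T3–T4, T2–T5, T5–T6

No — vertex 2 appears in no bag.

A tree decomposition must satisfy three properties: every vertex lies in some bag; for every edge, both endpoints lie together in some bag; and for every vertex, the bags containing it form a connected subtree. Here vertex 2 appears in no bag, so the decomposition is invalid.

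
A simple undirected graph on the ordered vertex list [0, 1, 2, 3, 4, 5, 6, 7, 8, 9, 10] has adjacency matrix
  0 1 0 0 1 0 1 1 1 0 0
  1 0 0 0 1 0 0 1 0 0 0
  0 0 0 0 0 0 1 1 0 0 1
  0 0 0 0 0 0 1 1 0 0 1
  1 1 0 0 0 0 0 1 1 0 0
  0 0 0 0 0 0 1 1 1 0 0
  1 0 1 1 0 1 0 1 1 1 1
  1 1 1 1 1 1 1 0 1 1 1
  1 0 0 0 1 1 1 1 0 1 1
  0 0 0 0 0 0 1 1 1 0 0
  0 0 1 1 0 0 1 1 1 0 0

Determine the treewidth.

A width-3 tree decomposition is:
Bags: B1 = {0, 4, 7, 8}  B2 = {0, 6, 7, 8}  B3 = {6, 7, 8, 10}  B4 = {5, 6, 7, 8}  B5 = {6, 7, 8, 9}  B6 = {3, 6, 7, 10}  B7 = {0, 1, 4, 7}  B8 = {2, 6, 7, 10}
Tree: B1–B2, B2–B3, B3–B4, B3–B5, B3–B6, B1–B7, B3–B8
The largest bag has 4 vertices, giving width 3; this decomposition certifies tw(G) ≤ 3. On the other hand G contains the 4-clique {0, 1, 4, 7}. A clique must lie in a single bag of any decomposition, so no decomposition can have width below 3. The upper and lower bounds meet at 3, so that is the treewidth.

3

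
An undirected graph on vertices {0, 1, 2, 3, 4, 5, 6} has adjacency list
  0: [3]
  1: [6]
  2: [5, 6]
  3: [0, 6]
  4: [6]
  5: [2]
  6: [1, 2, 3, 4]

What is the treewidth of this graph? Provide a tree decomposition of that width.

Treewidth 1.
Bags: B1 = {3, 6}  B2 = {2, 6}  B3 = {0, 3}  B4 = {4, 6}  B5 = {2, 5}  B6 = {1, 6}
Tree: B1–B2, B1–B3, B1–B4, B2–B5, B4–B6

The largest bag has 2 vertices, giving width 1; this decomposition certifies tw(G) ≤ 1. Since G has at least one edge (e.g. 3–6), it is not an edgeless graph, so tw(G) ≥ 1. Hence tw(G) = 1 exactly.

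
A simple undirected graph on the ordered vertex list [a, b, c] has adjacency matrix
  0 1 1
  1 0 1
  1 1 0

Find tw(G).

A width-2 tree decomposition is:
Bags: B1 = {a, b, c}
Tree: (single bag)
A single bag containing all 3 vertices is trivially a valid decomposition of width 2. Conversely, {a, b, c} is a clique of size 3, and the vertices of any clique must share a bag in every tree decomposition; so some bag has ≥ 3 vertices and tw(G) ≥ 2. Hence tw(G) = 2 exactly.

2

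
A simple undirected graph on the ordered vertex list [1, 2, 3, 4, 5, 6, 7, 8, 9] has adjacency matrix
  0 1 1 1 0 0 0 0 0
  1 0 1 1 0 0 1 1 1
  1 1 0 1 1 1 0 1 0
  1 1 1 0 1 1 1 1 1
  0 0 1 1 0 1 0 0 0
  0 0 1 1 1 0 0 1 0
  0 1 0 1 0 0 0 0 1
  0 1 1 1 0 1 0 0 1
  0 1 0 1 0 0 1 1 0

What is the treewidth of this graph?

A width-3 tree decomposition is:
Bags: B1 = {2, 3, 4, 8}  B2 = {1, 2, 3, 4}  B3 = {2, 4, 8, 9}  B4 = {3, 4, 6, 8}  B5 = {2, 4, 7, 9}  B6 = {3, 4, 5, 6}
Tree: B1–B2, B1–B3, B1–B4, B3–B5, B4–B6
The largest bag has 4 vertices, giving width 3; this decomposition certifies tw(G) ≤ 3. On the other hand G contains the 4-clique {2, 4, 8, 9}. A clique must lie in a single bag of any decomposition, so no decomposition can have width below 3. Therefore the treewidth is 3.

3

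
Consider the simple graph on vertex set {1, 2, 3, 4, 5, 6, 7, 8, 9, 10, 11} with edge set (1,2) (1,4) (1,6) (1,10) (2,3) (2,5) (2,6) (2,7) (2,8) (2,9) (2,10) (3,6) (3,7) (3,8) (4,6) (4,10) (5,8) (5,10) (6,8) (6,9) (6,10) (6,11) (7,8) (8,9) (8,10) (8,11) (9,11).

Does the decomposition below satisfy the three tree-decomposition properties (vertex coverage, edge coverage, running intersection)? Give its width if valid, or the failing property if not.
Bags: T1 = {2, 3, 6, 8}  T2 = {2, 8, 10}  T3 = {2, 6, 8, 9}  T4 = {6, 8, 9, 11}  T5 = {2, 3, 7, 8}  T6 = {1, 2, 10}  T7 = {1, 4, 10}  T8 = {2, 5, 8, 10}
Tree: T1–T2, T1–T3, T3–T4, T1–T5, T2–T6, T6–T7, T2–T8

No — edge (6,10) lies in no bag.

A tree decomposition must satisfy three properties: every vertex lies in some bag; for every edge, both endpoints lie together in some bag; and for every vertex, the bags containing it form a connected subtree. Here edge (6,10) lies in no bag, so the decomposition is invalid.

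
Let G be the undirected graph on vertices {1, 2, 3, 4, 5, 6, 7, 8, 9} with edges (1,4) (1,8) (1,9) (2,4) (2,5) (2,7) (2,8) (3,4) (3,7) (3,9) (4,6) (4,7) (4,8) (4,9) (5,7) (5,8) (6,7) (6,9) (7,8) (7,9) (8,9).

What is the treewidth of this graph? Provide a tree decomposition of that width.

Treewidth 3.
One optimal decomposition is:
Bags: B1 = {2, 4, 7, 8}  B2 = {4, 7, 8, 9}  B3 = {1, 4, 8, 9}  B4 = {3, 4, 7, 9}  B5 = {4, 6, 7, 9}  B6 = {2, 5, 7, 8}
Tree: B1–B2, B2–B3, B2–B4, B2–B5, B1–B6

The largest bag has 4 vertices, giving width 3; this decomposition certifies tw(G) ≤ 3. For the lower bound, the 4 vertices {1, 4, 8, 9} are pairwise adjacent, and any tree decomposition puts a clique entirely inside one bag — forcing width ≥ 3. Hence tw(G) = 3 exactly.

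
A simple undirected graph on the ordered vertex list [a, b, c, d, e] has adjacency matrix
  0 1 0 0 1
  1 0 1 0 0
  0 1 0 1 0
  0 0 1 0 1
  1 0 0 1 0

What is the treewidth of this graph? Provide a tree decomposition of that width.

Treewidth 2.
One such decomposition:
Bags: B1 = {c, d, e}  B2 = {a, c, e}  B3 = {a, b, c}
Tree: B1–B2, B2–B3

Each bag holds 3 vertices, so the decomposition has width 2, which upper-bounds the treewidth. The edges c–d–e–a–b–c form a cycle, so G is not a tree and its treewidth is at least 2. Hence tw(G) = 2 exactly.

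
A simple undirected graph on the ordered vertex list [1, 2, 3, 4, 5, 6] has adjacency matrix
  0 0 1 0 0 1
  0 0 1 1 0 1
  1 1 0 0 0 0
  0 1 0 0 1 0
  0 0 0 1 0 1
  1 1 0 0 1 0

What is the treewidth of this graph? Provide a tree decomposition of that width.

Each bag holds 3 vertices, so the decomposition has width 2, which upper-bounds the treewidth. Since 1–3–2–6–1 is a cycle in G, G is not acyclic. Forests are exactly the graphs of treewidth ≤ 1, so tw(G) ≥ 2. Hence tw(G) = 2 exactly.

Treewidth 2.
One such decomposition:
Bags: B1 = {1, 3, 6}  B2 = {2, 3, 6}  B3 = {2, 5, 6}  B4 = {2, 4, 5}
Tree: B1–B2, B2–B3, B3–B4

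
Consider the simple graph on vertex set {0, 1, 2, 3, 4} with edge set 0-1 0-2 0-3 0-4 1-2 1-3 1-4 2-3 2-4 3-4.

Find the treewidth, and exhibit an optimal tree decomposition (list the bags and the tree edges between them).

A single bag containing all 5 vertices is trivially a valid decomposition of width 4. On the other hand G contains the 5-clique {0, 1, 2, 3, 4}. A clique must lie in a single bag of any decomposition, so no decomposition can have width below 4. Combining the bounds, tw(G) = 4.

Treewidth 4.
Bags: B1 = {0, 1, 2, 3, 4}
Tree: (single bag)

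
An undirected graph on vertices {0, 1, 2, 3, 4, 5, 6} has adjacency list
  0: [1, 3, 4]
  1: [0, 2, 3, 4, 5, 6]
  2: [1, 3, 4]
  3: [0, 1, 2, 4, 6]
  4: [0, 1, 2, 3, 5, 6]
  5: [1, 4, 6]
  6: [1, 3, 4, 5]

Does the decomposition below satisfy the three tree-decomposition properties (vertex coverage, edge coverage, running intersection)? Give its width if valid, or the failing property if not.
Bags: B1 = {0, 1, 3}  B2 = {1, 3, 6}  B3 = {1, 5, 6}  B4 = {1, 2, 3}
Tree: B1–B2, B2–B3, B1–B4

No — vertex 4 appears in no bag.

A tree decomposition must satisfy three properties: every vertex lies in some bag; for every edge, both endpoints lie together in some bag; and for every vertex, the bags containing it form a connected subtree. Here vertex 4 appears in no bag, so the decomposition is invalid.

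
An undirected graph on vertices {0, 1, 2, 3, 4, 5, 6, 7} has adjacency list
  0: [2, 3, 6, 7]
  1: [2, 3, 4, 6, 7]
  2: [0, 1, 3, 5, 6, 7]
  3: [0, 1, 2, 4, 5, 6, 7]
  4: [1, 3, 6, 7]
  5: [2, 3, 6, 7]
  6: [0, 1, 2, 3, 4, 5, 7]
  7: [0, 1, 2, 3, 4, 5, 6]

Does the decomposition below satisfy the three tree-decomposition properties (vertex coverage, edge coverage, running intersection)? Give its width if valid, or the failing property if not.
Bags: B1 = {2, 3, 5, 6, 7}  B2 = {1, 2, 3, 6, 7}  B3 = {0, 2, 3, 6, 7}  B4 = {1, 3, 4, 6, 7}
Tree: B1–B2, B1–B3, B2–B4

Every vertex of G appears in some bag (union = {0, 1, 2, 3, 4, 5, 6, 7}); every edge is covered by a bag; and for each vertex v the set of bags containing v is connected in the bag tree. The decomposition is therefore valid. The largest bag has 5 vertices, so the width is 4.

Yes; width 4.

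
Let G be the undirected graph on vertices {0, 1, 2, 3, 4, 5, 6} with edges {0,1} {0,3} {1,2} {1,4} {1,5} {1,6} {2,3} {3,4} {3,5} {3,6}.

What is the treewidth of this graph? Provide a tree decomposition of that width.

Every bag has size at most 3, so the width is 3 − 1 = 2 and tw(G) ≤ 2. For the lower bound, G contains the cycle 1–0–3–5–1, so G is not a forest; only forests have treewidth ≤ 1, hence tw(G) ≥ 2. Combining the bounds, tw(G) = 2.

Treewidth 2.
Bags: B1 = {0, 1, 3}  B2 = {1, 3, 5}  B3 = {1, 2, 3}  B4 = {1, 3, 6}  B5 = {1, 3, 4}
Tree: B1–B2, B2–B3, B3–B4, B4–B5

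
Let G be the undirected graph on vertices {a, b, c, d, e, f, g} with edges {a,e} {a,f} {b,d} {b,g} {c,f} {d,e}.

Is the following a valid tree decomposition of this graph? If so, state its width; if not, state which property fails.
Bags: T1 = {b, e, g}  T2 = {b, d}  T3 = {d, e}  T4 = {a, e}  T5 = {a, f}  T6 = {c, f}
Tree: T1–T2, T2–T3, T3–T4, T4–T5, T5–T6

A tree decomposition must satisfy three properties: every vertex lies in some bag; for every edge, both endpoints lie together in some bag; and for every vertex, the bags containing it form a connected subtree. Here bags containing vertex e are not connected in the tree, so the decomposition is invalid.

No — bags containing vertex e are not connected in the tree.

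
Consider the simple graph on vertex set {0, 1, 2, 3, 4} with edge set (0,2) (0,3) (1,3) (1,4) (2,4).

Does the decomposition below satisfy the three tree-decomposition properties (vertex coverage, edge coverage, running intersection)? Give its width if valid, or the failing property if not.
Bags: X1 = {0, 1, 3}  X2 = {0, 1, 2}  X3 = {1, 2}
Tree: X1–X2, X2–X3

No — vertex 4 appears in no bag.

A tree decomposition must satisfy three properties: every vertex lies in some bag; for every edge, both endpoints lie together in some bag; and for every vertex, the bags containing it form a connected subtree. Here vertex 4 appears in no bag, so the decomposition is invalid.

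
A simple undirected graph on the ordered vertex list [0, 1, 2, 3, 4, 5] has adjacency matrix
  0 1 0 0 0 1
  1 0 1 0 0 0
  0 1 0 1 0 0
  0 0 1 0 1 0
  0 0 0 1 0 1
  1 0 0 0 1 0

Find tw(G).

2

A width-2 tree decomposition is:
Bags: B1 = {0, 1, 5}  B2 = {1, 4, 5}  B3 = {1, 3, 4}  B4 = {1, 2, 3}
Tree: B1–B2, B2–B3, B3–B4
The largest bag has 3 vertices, giving width 2; this decomposition certifies tw(G) ≤ 2. Since 1–0–5–4–3–2–1 is a cycle in G, G is not acyclic. Forests are exactly the graphs of treewidth ≤ 1, so tw(G) ≥ 2. Hence tw(G) = 2 exactly.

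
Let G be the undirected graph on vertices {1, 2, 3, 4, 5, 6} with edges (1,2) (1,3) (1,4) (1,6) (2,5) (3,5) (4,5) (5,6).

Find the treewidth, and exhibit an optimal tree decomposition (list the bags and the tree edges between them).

Each bag holds 3 vertices, so the decomposition has width 2, which upper-bounds the treewidth. For the lower bound, G contains the cycle 5–4–1–6–5, so G is not a forest; only forests have treewidth ≤ 1, hence tw(G) ≥ 2. The upper and lower bounds meet at 2, so that is the treewidth.

Treewidth 2.
One such decomposition:
Bags: B1 = {1, 4, 5}  B2 = {1, 5, 6}  B3 = {1, 3, 5}  B4 = {1, 2, 5}
Tree: B1–B2, B2–B3, B3–B4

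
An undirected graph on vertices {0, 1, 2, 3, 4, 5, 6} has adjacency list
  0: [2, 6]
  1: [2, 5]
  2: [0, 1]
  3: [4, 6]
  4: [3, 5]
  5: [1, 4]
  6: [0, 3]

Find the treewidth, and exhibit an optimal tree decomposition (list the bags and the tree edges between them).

The largest bag has 3 vertices, giving width 2; this decomposition certifies tw(G) ≤ 2. The edges 0–2–1–5–4–3–6–0 form a cycle, so G is not a tree and its treewidth is at least 2. The upper and lower bounds meet at 2, so that is the treewidth.

Treewidth 2.
One optimal decomposition is:
Bags: B1 = {0, 1, 2}  B2 = {0, 1, 5}  B3 = {0, 4, 5}  B4 = {0, 3, 4}  B5 = {0, 3, 6}
Tree: B1–B2, B2–B3, B3–B4, B4–B5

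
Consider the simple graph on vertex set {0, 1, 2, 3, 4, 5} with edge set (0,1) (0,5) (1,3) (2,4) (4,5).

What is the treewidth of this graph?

1

A width-1 tree decomposition is:
Bags: B1 = {2, 4}  B2 = {4, 5}  B3 = {0, 5}  B4 = {0, 1}  B5 = {1, 3}
Tree: B1–B2, B2–B3, B3–B4, B4–B5
Each bag holds 2 vertices, so the decomposition has width 1, which upper-bounds the treewidth. G has an edge, so its treewidth is at least 1. The upper and lower bounds meet at 1, so that is the treewidth.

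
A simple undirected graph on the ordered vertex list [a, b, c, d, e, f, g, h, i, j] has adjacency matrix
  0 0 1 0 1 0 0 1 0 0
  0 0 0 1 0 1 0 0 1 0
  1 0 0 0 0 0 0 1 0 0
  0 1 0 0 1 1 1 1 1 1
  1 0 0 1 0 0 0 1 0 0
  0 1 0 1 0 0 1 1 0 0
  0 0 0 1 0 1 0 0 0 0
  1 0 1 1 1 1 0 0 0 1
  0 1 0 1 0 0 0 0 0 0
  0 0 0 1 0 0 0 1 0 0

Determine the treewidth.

2

A width-2 tree decomposition is:
Bags: B1 = {d, f, h}  B2 = {d, e, h}  B3 = {d, h, j}  B4 = {d, f, g}  B5 = {b, d, f}  B6 = {a, e, h}  B7 = {b, d, i}  B8 = {a, c, h}
Tree: B1–B2, B1–B3, B1–B4, B1–B5, B2–B6, B5–B7, B6–B8
Every bag has size at most 3, so the width is 3 − 1 = 2 and tw(G) ≤ 2. Conversely, {d, h, j} is a clique of size 3, and the vertices of any clique must share a bag in every tree decomposition; so some bag has ≥ 3 vertices and tw(G) ≥ 2. Therefore the treewidth is 2.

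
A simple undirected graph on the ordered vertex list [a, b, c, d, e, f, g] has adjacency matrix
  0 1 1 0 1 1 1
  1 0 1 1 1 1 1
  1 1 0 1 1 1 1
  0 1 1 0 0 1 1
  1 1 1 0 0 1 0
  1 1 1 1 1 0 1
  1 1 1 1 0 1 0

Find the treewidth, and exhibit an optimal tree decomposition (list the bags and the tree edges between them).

Treewidth 4.
Bags: B1 = {a, b, c, e, f}  B2 = {a, b, c, f, g}  B3 = {b, c, d, f, g}
Tree: B1–B2, B2–B3

Each bag holds 5 vertices, so the decomposition has width 4, which upper-bounds the treewidth. For the lower bound, the 5 vertices {b, c, d, f, g} are pairwise adjacent, and any tree decomposition puts a clique entirely inside one bag — forcing width ≥ 4. Combining the bounds, tw(G) = 4.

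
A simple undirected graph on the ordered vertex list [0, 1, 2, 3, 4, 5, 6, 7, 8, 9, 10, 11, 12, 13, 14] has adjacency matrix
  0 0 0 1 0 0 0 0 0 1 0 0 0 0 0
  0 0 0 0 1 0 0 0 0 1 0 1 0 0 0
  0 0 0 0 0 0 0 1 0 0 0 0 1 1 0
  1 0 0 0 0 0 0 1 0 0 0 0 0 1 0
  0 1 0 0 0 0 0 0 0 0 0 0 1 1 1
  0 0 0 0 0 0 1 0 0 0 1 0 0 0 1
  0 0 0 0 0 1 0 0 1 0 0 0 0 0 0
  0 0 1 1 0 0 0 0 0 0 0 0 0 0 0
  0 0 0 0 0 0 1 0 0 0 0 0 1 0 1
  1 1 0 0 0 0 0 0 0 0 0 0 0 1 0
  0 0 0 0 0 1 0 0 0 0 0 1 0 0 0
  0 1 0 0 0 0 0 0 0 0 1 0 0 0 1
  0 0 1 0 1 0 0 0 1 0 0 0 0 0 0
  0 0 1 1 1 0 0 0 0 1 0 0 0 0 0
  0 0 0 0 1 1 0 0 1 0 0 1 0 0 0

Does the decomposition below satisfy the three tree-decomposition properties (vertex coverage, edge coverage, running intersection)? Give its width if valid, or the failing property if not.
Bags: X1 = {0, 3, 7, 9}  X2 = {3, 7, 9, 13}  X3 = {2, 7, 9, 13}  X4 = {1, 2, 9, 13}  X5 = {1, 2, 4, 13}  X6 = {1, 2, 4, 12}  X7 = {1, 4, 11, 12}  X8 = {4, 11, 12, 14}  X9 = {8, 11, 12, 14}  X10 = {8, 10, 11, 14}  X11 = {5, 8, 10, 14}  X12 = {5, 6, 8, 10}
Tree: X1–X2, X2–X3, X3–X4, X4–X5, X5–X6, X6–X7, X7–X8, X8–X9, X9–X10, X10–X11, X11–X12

Every vertex of G appears in some bag (union = {0, 1, 2, 3, 4, 5, 6, 7, 8, 9, 10, 11, 12, 13, 14}); every edge is covered by a bag; and for each vertex v the set of bags containing v is connected in the bag tree. The decomposition is therefore valid. The largest bag has 4 vertices, so the width is 3.

Yes; width 3.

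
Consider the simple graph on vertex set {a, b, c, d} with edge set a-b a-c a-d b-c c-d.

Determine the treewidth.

A width-2 tree decomposition is:
Bags: B1 = {a, c, d}  B2 = {a, b, c}
Tree: B1–B2
Each bag holds 3 vertices, so the decomposition has width 2, which upper-bounds the treewidth. For the lower bound, the 3 vertices {a, c, d} are pairwise adjacent, and any tree decomposition puts a clique entirely inside one bag — forcing width ≥ 2. Hence tw(G) = 2 exactly.

2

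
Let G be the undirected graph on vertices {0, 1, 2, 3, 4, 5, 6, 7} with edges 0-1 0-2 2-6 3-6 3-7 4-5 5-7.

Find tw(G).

A width-1 tree decomposition is:
Bags: B1 = {0, 1}  B2 = {0, 2}  B3 = {2, 6}  B4 = {3, 6}  B5 = {3, 7}  B6 = {5, 7}  B7 = {4, 5}
Tree: B1–B2, B2–B3, B3–B4, B4–B5, B5–B6, B6–B7
Each bag holds 2 vertices, so the decomposition has width 1, which upper-bounds the treewidth. Since G has at least one edge (e.g. 1–0), it is not an edgeless graph, so tw(G) ≥ 1. The upper and lower bounds meet at 1, so that is the treewidth.

1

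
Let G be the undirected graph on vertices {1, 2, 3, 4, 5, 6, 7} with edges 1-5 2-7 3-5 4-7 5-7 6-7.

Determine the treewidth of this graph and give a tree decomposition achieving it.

The largest bag has 2 vertices, giving width 1; this decomposition certifies tw(G) ≤ 1. Since G has at least one edge (e.g. 6–7), it is not an edgeless graph, so tw(G) ≥ 1. Combining the bounds, tw(G) = 1.

Treewidth 1.
Bags: B1 = {6, 7}  B2 = {5, 7}  B3 = {1, 5}  B4 = {2, 7}  B5 = {4, 7}  B6 = {3, 5}
Tree: B1–B2, B2–B3, B1–B4, B4–B5, B2–B6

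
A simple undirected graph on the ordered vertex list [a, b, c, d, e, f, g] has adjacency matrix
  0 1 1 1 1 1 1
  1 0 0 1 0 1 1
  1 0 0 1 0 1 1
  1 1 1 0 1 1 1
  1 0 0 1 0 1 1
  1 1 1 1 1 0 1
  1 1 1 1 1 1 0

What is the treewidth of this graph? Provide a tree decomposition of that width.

The largest bag has 5 vertices, giving width 4; this decomposition certifies tw(G) ≤ 4. Conversely, {a, d, e, f, g} is a clique of size 5, and the vertices of any clique must share a bag in every tree decomposition; so some bag has ≥ 5 vertices and tw(G) ≥ 4. Hence tw(G) = 4 exactly.

Treewidth 4.
Bags: B1 = {a, b, d, f, g}  B2 = {a, c, d, f, g}  B3 = {a, d, e, f, g}
Tree: B1–B2, B1–B3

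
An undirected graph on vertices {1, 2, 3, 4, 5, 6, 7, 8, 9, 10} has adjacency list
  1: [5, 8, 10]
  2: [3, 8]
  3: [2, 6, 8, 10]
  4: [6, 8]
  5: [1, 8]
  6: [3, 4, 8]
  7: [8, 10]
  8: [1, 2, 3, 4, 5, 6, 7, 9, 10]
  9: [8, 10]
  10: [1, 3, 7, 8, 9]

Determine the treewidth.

A width-2 tree decomposition is:
Bags: B1 = {7, 8, 10}  B2 = {3, 8, 10}  B3 = {2, 3, 8}  B4 = {8, 9, 10}  B5 = {1, 8, 10}  B6 = {3, 6, 8}  B7 = {1, 5, 8}  B8 = {4, 6, 8}
Tree: B1–B2, B2–B3, B2–B4, B2–B5, B3–B6, B5–B7, B6–B8
The largest bag has 3 vertices, giving width 2; this decomposition certifies tw(G) ≤ 2. Conversely, {2, 3, 8} is a clique of size 3, and the vertices of any clique must share a bag in every tree decomposition; so some bag has ≥ 3 vertices and tw(G) ≥ 2. The upper and lower bounds meet at 2, so that is the treewidth.

2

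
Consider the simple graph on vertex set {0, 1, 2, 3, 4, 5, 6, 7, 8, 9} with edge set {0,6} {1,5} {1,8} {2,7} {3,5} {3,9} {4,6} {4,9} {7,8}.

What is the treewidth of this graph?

1

A width-1 tree decomposition is:
Bags: B1 = {2, 7}  B2 = {7, 8}  B3 = {1, 8}  B4 = {1, 5}  B5 = {3, 5}  B6 = {3, 9}  B7 = {4, 9}  B8 = {4, 6}  B9 = {0, 6}
Tree: B1–B2, B2–B3, B3–B4, B4–B5, B5–B6, B6–B7, B7–B8, B8–B9
Each bag holds 2 vertices, so the decomposition has width 1, which upper-bounds the treewidth. Since G has at least one edge (e.g. 2–7), it is not an edgeless graph, so tw(G) ≥ 1. Combining the bounds, tw(G) = 1.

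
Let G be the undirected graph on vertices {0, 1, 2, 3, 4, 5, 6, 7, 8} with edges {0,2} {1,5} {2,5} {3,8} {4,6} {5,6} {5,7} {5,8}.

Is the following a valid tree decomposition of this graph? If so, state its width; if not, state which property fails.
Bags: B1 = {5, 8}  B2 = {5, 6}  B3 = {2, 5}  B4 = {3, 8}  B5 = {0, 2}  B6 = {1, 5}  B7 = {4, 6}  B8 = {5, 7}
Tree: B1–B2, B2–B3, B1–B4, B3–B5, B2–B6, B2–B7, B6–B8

Yes; width 1.

Vertex coverage: the bags together contain {0, 1, 2, 3, 4, 5, 6, 7, 8}, the full vertex set. Edge coverage: each edge of G has both endpoints in at least one bag. Running intersection: for every vertex, the bags containing it form a connected subtree. All three properties hold, so this is a valid tree decomposition of width max|bag| − 1 = 1, and hence tw(G) ≤ 1.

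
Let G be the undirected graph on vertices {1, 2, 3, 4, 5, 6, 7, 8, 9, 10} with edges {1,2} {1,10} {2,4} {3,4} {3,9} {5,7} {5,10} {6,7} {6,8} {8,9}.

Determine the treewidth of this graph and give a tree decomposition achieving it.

Every bag has size at most 3, so the width is 3 − 1 = 2 and tw(G) ≤ 2. For the lower bound, G contains the cycle 10–1–2–4–3–9–8–6–7–5–10, so G is not a forest; only forests have treewidth ≤ 1, hence tw(G) ≥ 2. Combining the bounds, tw(G) = 2.

Treewidth 2.
One optimal decomposition is:
Bags: B1 = {1, 2, 10}  B2 = {2, 4, 10}  B3 = {3, 4, 10}  B4 = {3, 9, 10}  B5 = {8, 9, 10}  B6 = {6, 8, 10}  B7 = {6, 7, 10}  B8 = {5, 7, 10}
Tree: B1–B2, B2–B3, B3–B4, B4–B5, B5–B6, B6–B7, B7–B8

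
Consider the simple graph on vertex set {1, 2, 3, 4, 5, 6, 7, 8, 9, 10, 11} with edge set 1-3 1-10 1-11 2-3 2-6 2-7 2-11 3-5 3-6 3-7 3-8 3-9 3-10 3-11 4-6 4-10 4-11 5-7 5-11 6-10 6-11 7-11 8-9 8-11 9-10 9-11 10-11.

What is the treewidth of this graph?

3

A width-3 tree decomposition is:
Bags: B1 = {2, 3, 6, 11}  B2 = {2, 3, 7, 11}  B3 = {3, 6, 10, 11}  B4 = {1, 3, 10, 11}  B5 = {4, 6, 10, 11}  B6 = {3, 9, 10, 11}  B7 = {3, 5, 7, 11}  B8 = {3, 8, 9, 11}
Tree: B1–B2, B1–B3, B3–B4, B3–B5, B3–B6, B2–B7, B6–B8
Every bag has size at most 4, so the width is 4 − 1 = 3 and tw(G) ≤ 3. On the other hand G contains the 4-clique {2, 3, 6, 11}. A clique must lie in a single bag of any decomposition, so no decomposition can have width below 3. Hence tw(G) = 3 exactly.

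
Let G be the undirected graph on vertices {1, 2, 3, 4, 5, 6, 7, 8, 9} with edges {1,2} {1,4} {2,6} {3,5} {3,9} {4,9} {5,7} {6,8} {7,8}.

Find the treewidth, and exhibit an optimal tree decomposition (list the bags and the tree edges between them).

Every bag has size at most 3, so the width is 3 − 1 = 2 and tw(G) ≤ 2. For the lower bound, G contains the cycle 5–7–8–6–2–1–4–9–3–5, so G is not a forest; only forests have treewidth ≤ 1, hence tw(G) ≥ 2. Combining the bounds, tw(G) = 2.

Treewidth 2.
One such decomposition:
Bags: B1 = {5, 7, 8}  B2 = {5, 6, 8}  B3 = {2, 5, 6}  B4 = {1, 2, 5}  B5 = {1, 4, 5}  B6 = {4, 5, 9}  B7 = {3, 5, 9}
Tree: B1–B2, B2–B3, B3–B4, B4–B5, B5–B6, B6–B7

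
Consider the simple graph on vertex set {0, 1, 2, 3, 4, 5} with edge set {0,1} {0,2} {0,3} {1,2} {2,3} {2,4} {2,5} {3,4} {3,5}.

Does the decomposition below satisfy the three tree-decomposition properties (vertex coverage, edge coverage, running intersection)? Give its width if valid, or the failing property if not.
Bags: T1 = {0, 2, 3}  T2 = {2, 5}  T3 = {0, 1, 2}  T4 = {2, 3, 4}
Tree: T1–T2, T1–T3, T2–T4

No — edge (3,5) lies in no bag.

A tree decomposition must satisfy three properties: every vertex lies in some bag; for every edge, both endpoints lie together in some bag; and for every vertex, the bags containing it form a connected subtree. Here edge (3,5) lies in no bag, so the decomposition is invalid.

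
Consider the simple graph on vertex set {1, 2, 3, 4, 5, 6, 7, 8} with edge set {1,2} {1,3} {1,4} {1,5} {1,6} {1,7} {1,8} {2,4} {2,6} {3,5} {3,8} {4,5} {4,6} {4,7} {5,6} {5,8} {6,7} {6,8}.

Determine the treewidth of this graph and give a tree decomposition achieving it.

Each bag holds 4 vertices, so the decomposition has width 3, which upper-bounds the treewidth. For the lower bound, the 4 vertices {1, 3, 5, 8} are pairwise adjacent, and any tree decomposition puts a clique entirely inside one bag — forcing width ≥ 3. Therefore the treewidth is 3.

Treewidth 3.
One such decomposition:
Bags: B1 = {1, 5, 6, 8}  B2 = {1, 4, 5, 6}  B3 = {1, 3, 5, 8}  B4 = {1, 2, 4, 6}  B5 = {1, 4, 6, 7}
Tree: B1–B2, B1–B3, B2–B4, B2–B5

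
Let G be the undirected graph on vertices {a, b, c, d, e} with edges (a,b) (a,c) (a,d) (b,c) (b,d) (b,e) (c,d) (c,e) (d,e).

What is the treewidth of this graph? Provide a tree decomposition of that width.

Treewidth 3.
Bags: B1 = {a, b, c, d}  B2 = {b, c, d, e}
Tree: B1–B2

Every bag has size at most 4, so the width is 4 − 1 = 3 and tw(G) ≤ 3. Conversely, {b, c, d, e} is a clique of size 4, and the vertices of any clique must share a bag in every tree decomposition; so some bag has ≥ 4 vertices and tw(G) ≥ 3. Therefore the treewidth is 3.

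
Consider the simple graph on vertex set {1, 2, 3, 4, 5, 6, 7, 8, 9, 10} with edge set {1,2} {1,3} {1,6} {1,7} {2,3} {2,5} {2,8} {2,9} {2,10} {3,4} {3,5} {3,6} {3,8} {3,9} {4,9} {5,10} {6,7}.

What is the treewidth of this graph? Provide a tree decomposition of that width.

The largest bag has 3 vertices, giving width 2; this decomposition certifies tw(G) ≤ 2. For the lower bound, the 3 vertices {2, 5, 10} are pairwise adjacent, and any tree decomposition puts a clique entirely inside one bag — forcing width ≥ 2. Therefore the treewidth is 2.

Treewidth 2.
One such decomposition:
Bags: B1 = {2, 3, 8}  B2 = {2, 3, 5}  B3 = {2, 3, 9}  B4 = {3, 4, 9}  B5 = {1, 2, 3}  B6 = {2, 5, 10}  B7 = {1, 3, 6}  B8 = {1, 6, 7}
Tree: B1–B2, B2–B3, B3–B4, B2–B5, B2–B6, B5–B7, B7–B8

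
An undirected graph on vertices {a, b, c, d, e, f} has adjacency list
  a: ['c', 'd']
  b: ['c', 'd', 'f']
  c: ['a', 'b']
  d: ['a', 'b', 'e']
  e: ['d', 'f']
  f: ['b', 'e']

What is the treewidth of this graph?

A width-2 tree decomposition is:
Bags: B1 = {b, e, f}  B2 = {b, d, e}  B3 = {b, c, d}  B4 = {a, c, d}
Tree: B1–B2, B2–B3, B3–B4
The largest bag has 3 vertices, giving width 2; this decomposition certifies tw(G) ≤ 2. For the lower bound, G contains the cycle f–e–d–b–f, so G is not a forest; only forests have treewidth ≤ 1, hence tw(G) ≥ 2. Hence tw(G) = 2 exactly.

2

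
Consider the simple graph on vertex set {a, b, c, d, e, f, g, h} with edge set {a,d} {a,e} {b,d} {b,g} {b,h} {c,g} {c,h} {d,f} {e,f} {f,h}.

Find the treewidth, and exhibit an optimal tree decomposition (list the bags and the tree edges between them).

Every bag has size at most 3, so the width is 3 − 1 = 2 and tw(G) ≤ 2. Since g–c–h–b–g is a cycle in G, G is not acyclic. Forests are exactly the graphs of treewidth ≤ 1, so tw(G) ≥ 2. Therefore the treewidth is 2.

Treewidth 2.
One optimal decomposition is:
Bags: B1 = {b, c, g}  B2 = {b, c, h}  B3 = {b, d, h}  B4 = {d, f, h}  B5 = {a, d, f}  B6 = {a, e, f}
Tree: B1–B2, B2–B3, B3–B4, B4–B5, B5–B6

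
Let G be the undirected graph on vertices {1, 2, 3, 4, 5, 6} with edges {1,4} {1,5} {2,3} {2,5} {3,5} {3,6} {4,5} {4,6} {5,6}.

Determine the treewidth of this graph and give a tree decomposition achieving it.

Treewidth 2.
One such decomposition:
Bags: B1 = {4, 5, 6}  B2 = {3, 5, 6}  B3 = {2, 3, 5}  B4 = {1, 4, 5}
Tree: B1–B2, B2–B3, B1–B4

Every bag has size at most 3, so the width is 3 − 1 = 2 and tw(G) ≤ 2. For the lower bound, the 3 vertices {1, 4, 5} are pairwise adjacent, and any tree decomposition puts a clique entirely inside one bag — forcing width ≥ 2. Combining the bounds, tw(G) = 2.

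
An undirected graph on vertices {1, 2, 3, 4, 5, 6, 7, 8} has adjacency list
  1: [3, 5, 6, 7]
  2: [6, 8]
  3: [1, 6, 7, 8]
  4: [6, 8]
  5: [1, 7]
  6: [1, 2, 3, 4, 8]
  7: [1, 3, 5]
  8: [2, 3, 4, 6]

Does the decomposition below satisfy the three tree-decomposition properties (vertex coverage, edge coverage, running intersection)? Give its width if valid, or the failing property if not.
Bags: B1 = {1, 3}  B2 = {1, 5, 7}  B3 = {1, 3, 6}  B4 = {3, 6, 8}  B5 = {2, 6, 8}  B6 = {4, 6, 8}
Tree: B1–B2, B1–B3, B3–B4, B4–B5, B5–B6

A tree decomposition must satisfy three properties: every vertex lies in some bag; for every edge, both endpoints lie together in some bag; and for every vertex, the bags containing it form a connected subtree. Here edge (7,3) lies in no bag, so the decomposition is invalid.

No — edge (7,3) lies in no bag.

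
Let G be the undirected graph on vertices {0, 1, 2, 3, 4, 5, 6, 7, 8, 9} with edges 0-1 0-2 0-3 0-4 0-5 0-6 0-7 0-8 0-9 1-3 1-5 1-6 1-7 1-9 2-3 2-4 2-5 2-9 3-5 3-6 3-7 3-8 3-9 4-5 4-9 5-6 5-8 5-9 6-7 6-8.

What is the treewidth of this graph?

4

A width-4 tree decomposition is:
Bags: B1 = {0, 3, 5, 6, 8}  B2 = {0, 1, 3, 5, 6}  B3 = {0, 1, 3, 5, 9}  B4 = {0, 2, 3, 5, 9}  B5 = {0, 2, 4, 5, 9}  B6 = {0, 1, 3, 6, 7}
Tree: B1–B2, B2–B3, B3–B4, B4–B5, B2–B6
Every bag has size at most 5, so the width is 5 − 1 = 4 and tw(G) ≤ 4. On the other hand G contains the 5-clique {0, 3, 5, 6, 8}. A clique must lie in a single bag of any decomposition, so no decomposition can have width below 4. The upper and lower bounds meet at 4, so that is the treewidth.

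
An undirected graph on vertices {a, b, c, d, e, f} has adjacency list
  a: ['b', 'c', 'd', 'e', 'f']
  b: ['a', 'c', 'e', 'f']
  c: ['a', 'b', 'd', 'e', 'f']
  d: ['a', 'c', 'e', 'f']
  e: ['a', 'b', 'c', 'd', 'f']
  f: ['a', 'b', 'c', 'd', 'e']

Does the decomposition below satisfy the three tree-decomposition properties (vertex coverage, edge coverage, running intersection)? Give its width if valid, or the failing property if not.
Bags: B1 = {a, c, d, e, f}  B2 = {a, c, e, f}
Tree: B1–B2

No — vertex b appears in no bag.

A tree decomposition must satisfy three properties: every vertex lies in some bag; for every edge, both endpoints lie together in some bag; and for every vertex, the bags containing it form a connected subtree. Here vertex b appears in no bag, so the decomposition is invalid.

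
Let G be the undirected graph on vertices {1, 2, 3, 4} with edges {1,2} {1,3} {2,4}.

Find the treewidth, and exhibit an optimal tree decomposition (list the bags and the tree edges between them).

The largest bag has 2 vertices, giving width 1; this decomposition certifies tw(G) ≤ 1. Since G has at least one edge (e.g. 4–2), it is not an edgeless graph, so tw(G) ≥ 1. Therefore the treewidth is 1.

Treewidth 1.
One such decomposition:
Bags: B1 = {2, 4}  B2 = {1, 2}  B3 = {1, 3}
Tree: B1–B2, B2–B3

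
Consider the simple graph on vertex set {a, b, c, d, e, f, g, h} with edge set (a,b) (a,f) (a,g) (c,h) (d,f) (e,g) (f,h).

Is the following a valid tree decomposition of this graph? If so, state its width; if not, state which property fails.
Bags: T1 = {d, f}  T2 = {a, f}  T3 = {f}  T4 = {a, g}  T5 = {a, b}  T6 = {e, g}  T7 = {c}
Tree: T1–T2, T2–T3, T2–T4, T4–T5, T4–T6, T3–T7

A tree decomposition must satisfy three properties: every vertex lies in some bag; for every edge, both endpoints lie together in some bag; and for every vertex, the bags containing it form a connected subtree. Here vertex h appears in no bag, so the decomposition is invalid.

No — vertex h appears in no bag.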